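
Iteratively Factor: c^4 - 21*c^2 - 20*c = (c)*(c^3 - 21*c - 20) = c*(c + 1)*(c^2 - c - 20) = c*(c - 5)*(c + 1)*(c + 4)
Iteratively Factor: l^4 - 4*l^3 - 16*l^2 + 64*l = (l - 4)*(l^3 - 16*l) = (l - 4)^2*(l^2 + 4*l) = l*(l - 4)^2*(l + 4)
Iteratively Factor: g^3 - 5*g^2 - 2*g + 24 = (g - 3)*(g^2 - 2*g - 8) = (g - 4)*(g - 3)*(g + 2)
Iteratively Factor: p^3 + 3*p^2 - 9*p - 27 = (p - 3)*(p^2 + 6*p + 9) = (p - 3)*(p + 3)*(p + 3)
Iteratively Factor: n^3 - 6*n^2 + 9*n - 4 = (n - 1)*(n^2 - 5*n + 4) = (n - 1)^2*(n - 4)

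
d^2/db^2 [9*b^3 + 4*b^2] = 54*b + 8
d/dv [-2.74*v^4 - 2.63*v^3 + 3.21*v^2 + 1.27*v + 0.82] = -10.96*v^3 - 7.89*v^2 + 6.42*v + 1.27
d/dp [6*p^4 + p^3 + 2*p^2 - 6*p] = 24*p^3 + 3*p^2 + 4*p - 6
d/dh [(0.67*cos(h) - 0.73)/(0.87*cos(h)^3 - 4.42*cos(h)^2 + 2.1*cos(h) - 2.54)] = (1.1658*cos(h)^3 - 4.8667*cos(h)^2 + 6.4532*cos(h) + 0.1688)*sin(h)/(0.7569*cos(h)^6 - 7.6908*cos(h)^5 + 23.1904*cos(h)^4 - 22.9836*cos(h)^3 + 26.8636*cos(h)^2 - 10.668*cos(h) + 6.4516)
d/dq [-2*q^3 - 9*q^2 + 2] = 6*q*(-q - 3)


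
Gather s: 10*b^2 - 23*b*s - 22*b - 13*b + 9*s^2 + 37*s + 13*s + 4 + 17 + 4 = 10*b^2 - 35*b + 9*s^2 + s*(50 - 23*b) + 25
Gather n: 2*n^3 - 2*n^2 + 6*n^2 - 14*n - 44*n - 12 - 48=2*n^3 + 4*n^2 - 58*n - 60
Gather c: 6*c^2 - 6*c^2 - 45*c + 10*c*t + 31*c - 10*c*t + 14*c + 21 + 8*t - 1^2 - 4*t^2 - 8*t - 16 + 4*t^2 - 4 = 0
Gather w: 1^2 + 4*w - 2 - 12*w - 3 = -8*w - 4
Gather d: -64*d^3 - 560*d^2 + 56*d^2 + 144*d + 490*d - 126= -64*d^3 - 504*d^2 + 634*d - 126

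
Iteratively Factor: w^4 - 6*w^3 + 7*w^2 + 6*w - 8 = (w - 2)*(w^3 - 4*w^2 - w + 4) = (w - 2)*(w + 1)*(w^2 - 5*w + 4) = (w - 4)*(w - 2)*(w + 1)*(w - 1)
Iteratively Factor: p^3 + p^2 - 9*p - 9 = (p - 3)*(p^2 + 4*p + 3) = (p - 3)*(p + 3)*(p + 1)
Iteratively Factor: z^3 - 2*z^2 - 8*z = (z - 4)*(z^2 + 2*z) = z*(z - 4)*(z + 2)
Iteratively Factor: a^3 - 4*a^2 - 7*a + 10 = (a - 1)*(a^2 - 3*a - 10) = (a - 1)*(a + 2)*(a - 5)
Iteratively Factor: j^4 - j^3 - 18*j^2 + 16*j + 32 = (j - 2)*(j^3 + j^2 - 16*j - 16) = (j - 2)*(j + 1)*(j^2 - 16) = (j - 4)*(j - 2)*(j + 1)*(j + 4)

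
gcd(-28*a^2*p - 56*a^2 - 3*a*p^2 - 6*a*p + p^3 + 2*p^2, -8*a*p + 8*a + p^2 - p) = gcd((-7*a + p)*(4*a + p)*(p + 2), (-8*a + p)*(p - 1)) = 1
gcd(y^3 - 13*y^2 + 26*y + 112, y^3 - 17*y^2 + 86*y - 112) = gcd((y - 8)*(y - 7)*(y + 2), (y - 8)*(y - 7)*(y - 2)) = y^2 - 15*y + 56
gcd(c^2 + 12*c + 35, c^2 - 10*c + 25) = 1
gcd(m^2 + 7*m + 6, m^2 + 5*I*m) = 1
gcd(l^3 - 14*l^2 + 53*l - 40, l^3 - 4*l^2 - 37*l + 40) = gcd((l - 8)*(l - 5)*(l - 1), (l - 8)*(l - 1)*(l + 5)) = l^2 - 9*l + 8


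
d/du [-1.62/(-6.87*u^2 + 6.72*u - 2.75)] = (10.8864 - 22.2588*u)/(6.87*u^2 - 6.72*u + 2.75)^2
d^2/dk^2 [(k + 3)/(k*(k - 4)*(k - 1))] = 6*(k^5 + k^4 - 33*k^3 + 87*k^2 - 60*k + 16)/(k^3*(k^6 - 15*k^5 + 87*k^4 - 245*k^3 + 348*k^2 - 240*k + 64))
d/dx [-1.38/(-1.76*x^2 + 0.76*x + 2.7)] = (1.0488 - 4.8576*x)/(-1.76*x^2 + 0.76*x + 2.7)^2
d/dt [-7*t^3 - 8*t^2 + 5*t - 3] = -21*t^2 - 16*t + 5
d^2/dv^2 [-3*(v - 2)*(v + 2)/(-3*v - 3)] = -6/(v^3 + 3*v^2 + 3*v + 1)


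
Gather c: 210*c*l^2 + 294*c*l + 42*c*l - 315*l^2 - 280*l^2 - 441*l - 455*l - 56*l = c*(210*l^2 + 336*l) - 595*l^2 - 952*l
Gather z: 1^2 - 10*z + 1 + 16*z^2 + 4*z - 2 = 16*z^2 - 6*z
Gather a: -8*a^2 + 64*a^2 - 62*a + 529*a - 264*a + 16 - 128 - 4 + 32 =56*a^2 + 203*a - 84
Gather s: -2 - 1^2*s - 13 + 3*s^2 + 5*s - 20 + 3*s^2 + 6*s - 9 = 6*s^2 + 10*s - 44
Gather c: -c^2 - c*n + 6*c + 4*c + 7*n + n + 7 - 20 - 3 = -c^2 + c*(10 - n) + 8*n - 16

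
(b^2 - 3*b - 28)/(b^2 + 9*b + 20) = (b - 7)/(b + 5)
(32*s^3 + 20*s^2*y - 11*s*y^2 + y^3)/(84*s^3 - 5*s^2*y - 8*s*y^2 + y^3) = (-8*s^2 - 7*s*y + y^2)/(-21*s^2 - 4*s*y + y^2)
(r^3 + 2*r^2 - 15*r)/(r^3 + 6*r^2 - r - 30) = r*(r - 3)/(r^2 + r - 6)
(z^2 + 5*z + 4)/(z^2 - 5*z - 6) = (z + 4)/(z - 6)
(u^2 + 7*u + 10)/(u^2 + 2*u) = (u + 5)/u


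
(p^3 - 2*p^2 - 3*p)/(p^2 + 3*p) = (p^2 - 2*p - 3)/(p + 3)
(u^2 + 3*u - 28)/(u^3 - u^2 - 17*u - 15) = (-u^2 - 3*u + 28)/(-u^3 + u^2 + 17*u + 15)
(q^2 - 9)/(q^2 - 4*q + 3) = (q + 3)/(q - 1)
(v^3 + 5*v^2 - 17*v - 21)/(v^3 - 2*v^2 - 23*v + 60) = (v^2 + 8*v + 7)/(v^2 + v - 20)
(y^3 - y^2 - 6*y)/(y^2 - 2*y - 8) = y*(y - 3)/(y - 4)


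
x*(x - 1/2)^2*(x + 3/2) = x^4 + x^3/2 - 5*x^2/4 + 3*x/8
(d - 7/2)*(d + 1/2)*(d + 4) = d^3 + d^2 - 55*d/4 - 7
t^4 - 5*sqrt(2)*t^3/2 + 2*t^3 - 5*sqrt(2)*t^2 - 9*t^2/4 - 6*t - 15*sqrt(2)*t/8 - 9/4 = (t + 1/2)*(t + 3/2)*(t - 3*sqrt(2))*(t + sqrt(2)/2)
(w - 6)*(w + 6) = w^2 - 36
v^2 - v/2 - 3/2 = (v - 3/2)*(v + 1)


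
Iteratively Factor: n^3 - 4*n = (n)*(n^2 - 4) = n*(n + 2)*(n - 2)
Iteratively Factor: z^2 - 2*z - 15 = (z + 3)*(z - 5)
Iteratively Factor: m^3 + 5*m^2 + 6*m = (m + 2)*(m^2 + 3*m) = (m + 2)*(m + 3)*(m)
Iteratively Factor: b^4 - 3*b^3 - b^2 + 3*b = (b - 1)*(b^3 - 2*b^2 - 3*b) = (b - 1)*(b + 1)*(b^2 - 3*b) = b*(b - 1)*(b + 1)*(b - 3)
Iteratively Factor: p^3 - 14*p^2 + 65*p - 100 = (p - 5)*(p^2 - 9*p + 20) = (p - 5)*(p - 4)*(p - 5)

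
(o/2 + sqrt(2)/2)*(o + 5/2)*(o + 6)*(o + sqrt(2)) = o^4/2 + sqrt(2)*o^3 + 17*o^3/4 + 17*o^2/2 + 17*sqrt(2)*o^2/2 + 17*o/2 + 15*sqrt(2)*o + 15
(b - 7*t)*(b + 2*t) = b^2 - 5*b*t - 14*t^2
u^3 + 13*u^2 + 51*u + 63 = (u + 3)^2*(u + 7)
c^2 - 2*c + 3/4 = (c - 3/2)*(c - 1/2)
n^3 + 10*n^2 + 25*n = n*(n + 5)^2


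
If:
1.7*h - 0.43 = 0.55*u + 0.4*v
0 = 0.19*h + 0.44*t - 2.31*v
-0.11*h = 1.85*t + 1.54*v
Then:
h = 16.3348729792148*v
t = -1.80369515011547*v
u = 49.7623346630275*v - 0.781818181818182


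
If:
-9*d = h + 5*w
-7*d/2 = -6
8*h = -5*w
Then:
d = 12/7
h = 108/49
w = -864/245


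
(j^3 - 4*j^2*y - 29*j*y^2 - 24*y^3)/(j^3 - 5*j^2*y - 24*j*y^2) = (j + y)/j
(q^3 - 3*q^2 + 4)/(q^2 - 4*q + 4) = q + 1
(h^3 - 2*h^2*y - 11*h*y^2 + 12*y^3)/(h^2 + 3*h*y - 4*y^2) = (h^2 - h*y - 12*y^2)/(h + 4*y)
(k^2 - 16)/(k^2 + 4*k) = (k - 4)/k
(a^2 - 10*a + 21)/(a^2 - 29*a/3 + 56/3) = 3*(a - 3)/(3*a - 8)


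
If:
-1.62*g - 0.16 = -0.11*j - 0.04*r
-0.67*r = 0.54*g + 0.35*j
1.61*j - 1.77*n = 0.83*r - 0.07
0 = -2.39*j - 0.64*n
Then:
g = -0.10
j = -0.00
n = 0.00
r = 0.08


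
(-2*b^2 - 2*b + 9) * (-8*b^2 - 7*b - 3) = 16*b^4 + 30*b^3 - 52*b^2 - 57*b - 27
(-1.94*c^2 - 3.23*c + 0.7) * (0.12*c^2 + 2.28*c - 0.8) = -0.2328*c^4 - 4.8108*c^3 - 5.7284*c^2 + 4.18*c - 0.56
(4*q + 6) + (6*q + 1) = 10*q + 7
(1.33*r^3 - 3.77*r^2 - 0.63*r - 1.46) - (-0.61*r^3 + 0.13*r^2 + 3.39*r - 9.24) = 1.94*r^3 - 3.9*r^2 - 4.02*r + 7.78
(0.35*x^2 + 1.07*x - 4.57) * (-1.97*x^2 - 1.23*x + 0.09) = -0.6895*x^4 - 2.5384*x^3 + 7.7183*x^2 + 5.7174*x - 0.4113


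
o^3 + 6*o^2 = o^2*(o + 6)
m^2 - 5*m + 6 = (m - 3)*(m - 2)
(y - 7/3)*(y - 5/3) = y^2 - 4*y + 35/9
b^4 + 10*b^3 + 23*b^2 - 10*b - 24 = (b - 1)*(b + 1)*(b + 4)*(b + 6)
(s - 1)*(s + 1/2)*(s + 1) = s^3 + s^2/2 - s - 1/2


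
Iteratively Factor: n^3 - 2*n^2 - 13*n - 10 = (n + 1)*(n^2 - 3*n - 10) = (n - 5)*(n + 1)*(n + 2)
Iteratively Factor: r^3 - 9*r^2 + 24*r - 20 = (r - 2)*(r^2 - 7*r + 10) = (r - 5)*(r - 2)*(r - 2)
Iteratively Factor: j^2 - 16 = (j - 4)*(j + 4)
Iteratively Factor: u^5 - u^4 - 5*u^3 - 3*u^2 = (u - 3)*(u^4 + 2*u^3 + u^2) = (u - 3)*(u + 1)*(u^3 + u^2) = u*(u - 3)*(u + 1)*(u^2 + u) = u^2*(u - 3)*(u + 1)*(u + 1)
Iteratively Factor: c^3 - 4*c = (c)*(c^2 - 4) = c*(c - 2)*(c + 2)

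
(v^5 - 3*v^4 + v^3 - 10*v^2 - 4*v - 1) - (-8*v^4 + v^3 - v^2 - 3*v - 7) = v^5 + 5*v^4 - 9*v^2 - v + 6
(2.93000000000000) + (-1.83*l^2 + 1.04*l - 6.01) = -1.83*l^2 + 1.04*l - 3.08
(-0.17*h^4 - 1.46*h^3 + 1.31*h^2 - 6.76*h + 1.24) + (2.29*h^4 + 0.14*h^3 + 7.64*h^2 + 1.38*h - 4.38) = 2.12*h^4 - 1.32*h^3 + 8.95*h^2 - 5.38*h - 3.14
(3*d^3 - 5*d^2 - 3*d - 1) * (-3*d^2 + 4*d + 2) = -9*d^5 + 27*d^4 - 5*d^3 - 19*d^2 - 10*d - 2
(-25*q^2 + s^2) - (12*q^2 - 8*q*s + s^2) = -37*q^2 + 8*q*s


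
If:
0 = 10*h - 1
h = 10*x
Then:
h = 1/10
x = 1/100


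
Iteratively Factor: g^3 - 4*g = (g + 2)*(g^2 - 2*g) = g*(g + 2)*(g - 2)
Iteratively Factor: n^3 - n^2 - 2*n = (n)*(n^2 - n - 2) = n*(n - 2)*(n + 1)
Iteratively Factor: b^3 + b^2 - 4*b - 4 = (b + 2)*(b^2 - b - 2) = (b + 1)*(b + 2)*(b - 2)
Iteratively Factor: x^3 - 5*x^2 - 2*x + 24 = (x - 4)*(x^2 - x - 6) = (x - 4)*(x - 3)*(x + 2)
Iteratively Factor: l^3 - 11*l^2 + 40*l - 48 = (l - 4)*(l^2 - 7*l + 12) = (l - 4)*(l - 3)*(l - 4)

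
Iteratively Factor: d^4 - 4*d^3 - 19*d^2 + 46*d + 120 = (d - 4)*(d^3 - 19*d - 30) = (d - 5)*(d - 4)*(d^2 + 5*d + 6) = (d - 5)*(d - 4)*(d + 3)*(d + 2)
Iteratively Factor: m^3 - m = (m + 1)*(m^2 - m) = (m - 1)*(m + 1)*(m)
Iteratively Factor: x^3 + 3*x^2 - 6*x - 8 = (x + 4)*(x^2 - x - 2) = (x + 1)*(x + 4)*(x - 2)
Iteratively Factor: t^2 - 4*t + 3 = (t - 1)*(t - 3)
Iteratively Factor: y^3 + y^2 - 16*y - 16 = (y - 4)*(y^2 + 5*y + 4) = (y - 4)*(y + 4)*(y + 1)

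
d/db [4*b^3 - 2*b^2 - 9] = 4*b*(3*b - 1)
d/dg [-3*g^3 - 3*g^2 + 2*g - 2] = -9*g^2 - 6*g + 2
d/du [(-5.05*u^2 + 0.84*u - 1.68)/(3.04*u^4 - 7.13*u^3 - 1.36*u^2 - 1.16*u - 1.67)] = (30.704*u^5 - 43.6673*u^4 + 32.4072*u^3 - 28.9348*u^2 + 12.2974*u - 3.3516)/(9.2416*u^8 - 43.3504*u^7 + 42.5681*u^6 + 12.3408*u^5 + 8.2376*u^4 + 26.9694*u^3 + 5.888*u^2 + 3.8744*u + 2.7889)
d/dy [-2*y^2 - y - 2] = -4*y - 1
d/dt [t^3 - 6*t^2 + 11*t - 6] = 3*t^2 - 12*t + 11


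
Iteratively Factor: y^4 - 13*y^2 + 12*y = (y - 1)*(y^3 + y^2 - 12*y) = (y - 1)*(y + 4)*(y^2 - 3*y) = (y - 3)*(y - 1)*(y + 4)*(y)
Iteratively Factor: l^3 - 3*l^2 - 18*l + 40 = (l + 4)*(l^2 - 7*l + 10) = (l - 5)*(l + 4)*(l - 2)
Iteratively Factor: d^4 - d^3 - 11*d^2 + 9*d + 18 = (d - 3)*(d^3 + 2*d^2 - 5*d - 6) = (d - 3)*(d + 1)*(d^2 + d - 6) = (d - 3)*(d - 2)*(d + 1)*(d + 3)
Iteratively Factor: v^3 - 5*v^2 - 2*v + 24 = (v - 4)*(v^2 - v - 6) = (v - 4)*(v - 3)*(v + 2)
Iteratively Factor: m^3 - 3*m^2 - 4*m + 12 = (m - 2)*(m^2 - m - 6) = (m - 2)*(m + 2)*(m - 3)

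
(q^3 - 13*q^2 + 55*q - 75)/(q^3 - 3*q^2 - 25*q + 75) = (q - 5)/(q + 5)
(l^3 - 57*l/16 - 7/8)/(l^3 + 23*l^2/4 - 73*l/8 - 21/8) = (4*l^2 - l - 14)/(2*(2*l^2 + 11*l - 21))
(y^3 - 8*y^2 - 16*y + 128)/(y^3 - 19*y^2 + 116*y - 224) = (y + 4)/(y - 7)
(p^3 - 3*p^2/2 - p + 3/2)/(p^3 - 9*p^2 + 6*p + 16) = (2*p^2 - 5*p + 3)/(2*(p^2 - 10*p + 16))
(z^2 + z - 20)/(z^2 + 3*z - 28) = (z + 5)/(z + 7)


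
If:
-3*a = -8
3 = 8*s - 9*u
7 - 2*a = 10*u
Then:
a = 8/3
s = 9/16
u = 1/6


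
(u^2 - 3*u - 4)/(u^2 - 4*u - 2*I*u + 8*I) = (u + 1)/(u - 2*I)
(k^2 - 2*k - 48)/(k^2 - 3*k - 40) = (k + 6)/(k + 5)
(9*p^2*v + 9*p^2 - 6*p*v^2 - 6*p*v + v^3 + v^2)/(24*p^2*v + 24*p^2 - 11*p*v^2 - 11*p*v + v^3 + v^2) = (3*p - v)/(8*p - v)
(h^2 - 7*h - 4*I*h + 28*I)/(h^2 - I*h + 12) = (h - 7)/(h + 3*I)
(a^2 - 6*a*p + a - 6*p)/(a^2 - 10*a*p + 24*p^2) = (-a - 1)/(-a + 4*p)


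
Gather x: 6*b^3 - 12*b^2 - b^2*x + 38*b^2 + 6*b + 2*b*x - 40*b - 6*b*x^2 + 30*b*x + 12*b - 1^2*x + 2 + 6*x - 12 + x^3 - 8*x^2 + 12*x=6*b^3 + 26*b^2 - 22*b + x^3 + x^2*(-6*b - 8) + x*(-b^2 + 32*b + 17) - 10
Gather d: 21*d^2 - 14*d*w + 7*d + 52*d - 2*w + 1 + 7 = 21*d^2 + d*(59 - 14*w) - 2*w + 8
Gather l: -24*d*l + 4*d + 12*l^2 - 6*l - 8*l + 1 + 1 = 4*d + 12*l^2 + l*(-24*d - 14) + 2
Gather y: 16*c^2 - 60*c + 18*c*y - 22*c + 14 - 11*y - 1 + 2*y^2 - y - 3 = 16*c^2 - 82*c + 2*y^2 + y*(18*c - 12) + 10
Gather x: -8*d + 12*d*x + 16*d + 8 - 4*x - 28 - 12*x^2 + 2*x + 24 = 8*d - 12*x^2 + x*(12*d - 2) + 4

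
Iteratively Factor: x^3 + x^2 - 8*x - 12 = (x + 2)*(x^2 - x - 6) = (x - 3)*(x + 2)*(x + 2)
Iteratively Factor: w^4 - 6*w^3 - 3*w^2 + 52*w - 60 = (w - 5)*(w^3 - w^2 - 8*w + 12) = (w - 5)*(w + 3)*(w^2 - 4*w + 4) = (w - 5)*(w - 2)*(w + 3)*(w - 2)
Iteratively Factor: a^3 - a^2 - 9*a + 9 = (a + 3)*(a^2 - 4*a + 3) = (a - 3)*(a + 3)*(a - 1)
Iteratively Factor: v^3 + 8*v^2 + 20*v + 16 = (v + 4)*(v^2 + 4*v + 4) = (v + 2)*(v + 4)*(v + 2)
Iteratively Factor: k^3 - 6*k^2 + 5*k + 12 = (k + 1)*(k^2 - 7*k + 12) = (k - 4)*(k + 1)*(k - 3)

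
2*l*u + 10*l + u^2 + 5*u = (2*l + u)*(u + 5)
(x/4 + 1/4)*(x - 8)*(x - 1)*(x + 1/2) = x^4/4 - 15*x^3/8 - 5*x^2/4 + 15*x/8 + 1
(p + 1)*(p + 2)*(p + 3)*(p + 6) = p^4 + 12*p^3 + 47*p^2 + 72*p + 36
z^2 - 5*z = z*(z - 5)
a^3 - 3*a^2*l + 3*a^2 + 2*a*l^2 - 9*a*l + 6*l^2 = (a + 3)*(a - 2*l)*(a - l)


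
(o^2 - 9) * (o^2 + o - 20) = o^4 + o^3 - 29*o^2 - 9*o + 180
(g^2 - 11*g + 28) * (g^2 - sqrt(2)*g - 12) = g^4 - 11*g^3 - sqrt(2)*g^3 + 11*sqrt(2)*g^2 + 16*g^2 - 28*sqrt(2)*g + 132*g - 336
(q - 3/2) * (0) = 0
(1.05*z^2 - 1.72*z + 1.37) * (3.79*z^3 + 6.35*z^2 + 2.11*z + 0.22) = 3.9795*z^5 + 0.1487*z^4 - 3.5142*z^3 + 5.3013*z^2 + 2.5123*z + 0.3014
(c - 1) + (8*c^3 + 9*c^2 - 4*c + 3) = 8*c^3 + 9*c^2 - 3*c + 2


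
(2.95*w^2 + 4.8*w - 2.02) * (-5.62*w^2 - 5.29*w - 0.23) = -16.579*w^4 - 42.5815*w^3 - 14.7181*w^2 + 9.5818*w + 0.4646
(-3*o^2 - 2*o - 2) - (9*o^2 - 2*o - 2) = -12*o^2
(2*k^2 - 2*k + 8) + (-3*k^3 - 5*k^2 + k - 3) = -3*k^3 - 3*k^2 - k + 5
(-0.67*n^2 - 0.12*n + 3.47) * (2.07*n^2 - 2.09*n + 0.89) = -1.3869*n^4 + 1.1519*n^3 + 6.8374*n^2 - 7.3591*n + 3.0883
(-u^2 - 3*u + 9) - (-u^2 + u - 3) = 12 - 4*u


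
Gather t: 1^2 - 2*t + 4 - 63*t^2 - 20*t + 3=-63*t^2 - 22*t + 8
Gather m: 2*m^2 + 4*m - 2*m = 2*m^2 + 2*m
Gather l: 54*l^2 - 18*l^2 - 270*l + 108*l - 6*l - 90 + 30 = 36*l^2 - 168*l - 60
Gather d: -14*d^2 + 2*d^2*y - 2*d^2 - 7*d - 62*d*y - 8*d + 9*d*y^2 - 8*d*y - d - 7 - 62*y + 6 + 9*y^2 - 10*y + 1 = d^2*(2*y - 16) + d*(9*y^2 - 70*y - 16) + 9*y^2 - 72*y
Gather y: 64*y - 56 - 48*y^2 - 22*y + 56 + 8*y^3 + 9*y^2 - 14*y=8*y^3 - 39*y^2 + 28*y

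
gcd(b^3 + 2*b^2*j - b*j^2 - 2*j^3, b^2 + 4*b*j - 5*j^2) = b - j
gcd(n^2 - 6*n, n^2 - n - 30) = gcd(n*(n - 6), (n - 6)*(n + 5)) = n - 6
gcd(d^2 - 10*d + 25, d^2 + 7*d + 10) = 1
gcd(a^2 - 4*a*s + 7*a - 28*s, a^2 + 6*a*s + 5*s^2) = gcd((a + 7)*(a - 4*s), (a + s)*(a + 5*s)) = 1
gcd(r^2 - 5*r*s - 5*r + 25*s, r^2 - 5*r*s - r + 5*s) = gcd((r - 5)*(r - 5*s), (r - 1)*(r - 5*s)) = r - 5*s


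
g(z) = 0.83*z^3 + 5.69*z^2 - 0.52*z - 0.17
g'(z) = 2.49*z^2 + 11.38*z - 0.52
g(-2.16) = 19.14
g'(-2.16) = -13.48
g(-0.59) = 1.95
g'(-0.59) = -6.37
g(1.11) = 7.40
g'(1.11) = 15.18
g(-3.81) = 38.50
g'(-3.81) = -7.73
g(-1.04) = 5.59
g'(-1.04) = -9.66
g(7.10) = 580.04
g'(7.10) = 205.80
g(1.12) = 7.55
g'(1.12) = 15.35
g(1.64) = 17.94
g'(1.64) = 24.84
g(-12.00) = -608.81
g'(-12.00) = 221.48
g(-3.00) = 30.19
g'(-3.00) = -12.25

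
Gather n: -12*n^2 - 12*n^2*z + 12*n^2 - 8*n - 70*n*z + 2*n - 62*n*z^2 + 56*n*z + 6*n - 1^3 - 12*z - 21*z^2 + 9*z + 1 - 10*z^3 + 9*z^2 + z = -12*n^2*z + n*(-62*z^2 - 14*z) - 10*z^3 - 12*z^2 - 2*z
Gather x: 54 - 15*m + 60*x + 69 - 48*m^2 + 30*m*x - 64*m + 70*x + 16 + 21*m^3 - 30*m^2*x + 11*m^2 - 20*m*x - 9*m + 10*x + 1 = 21*m^3 - 37*m^2 - 88*m + x*(-30*m^2 + 10*m + 140) + 140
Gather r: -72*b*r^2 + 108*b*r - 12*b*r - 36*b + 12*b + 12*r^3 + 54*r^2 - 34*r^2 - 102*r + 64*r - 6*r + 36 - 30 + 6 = -24*b + 12*r^3 + r^2*(20 - 72*b) + r*(96*b - 44) + 12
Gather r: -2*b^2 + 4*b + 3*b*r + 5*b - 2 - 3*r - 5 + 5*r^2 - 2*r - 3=-2*b^2 + 9*b + 5*r^2 + r*(3*b - 5) - 10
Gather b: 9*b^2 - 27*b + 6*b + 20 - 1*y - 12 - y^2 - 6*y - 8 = 9*b^2 - 21*b - y^2 - 7*y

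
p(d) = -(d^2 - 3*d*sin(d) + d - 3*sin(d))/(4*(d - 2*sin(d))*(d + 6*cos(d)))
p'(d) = -(-3*d*cos(d) + 2*d - 3*sin(d) - 3*cos(d) + 1)/(4*(d - 2*sin(d))*(d + 6*cos(d))) - (6*sin(d) - 1)*(d^2 - 3*d*sin(d) + d - 3*sin(d))/(4*(d - 2*sin(d))*(d + 6*cos(d))^2) - (2*cos(d) - 1)*(d^2 - 3*d*sin(d) + d - 3*sin(d))/(4*(d - 2*sin(d))^2*(d + 6*cos(d))) = ((d - 2*sin(d))*(d + 6*cos(d))*(3*d*cos(d) - 2*d + 3*sqrt(2)*sin(d + pi/4) - 1) - (d - 2*sin(d))*(6*sin(d) - 1)*(d^2 - 3*d*sin(d) + d - 3*sin(d)) - (d + 6*cos(d))*(2*cos(d) - 1)*(d^2 - 3*d*sin(d) + d - 3*sin(d)))/(4*(d - 2*sin(d))^2*(d + 6*cos(d))^2)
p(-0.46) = -0.06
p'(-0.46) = -0.06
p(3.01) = 0.32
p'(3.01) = 0.25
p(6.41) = -0.15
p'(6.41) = 0.01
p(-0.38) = -0.06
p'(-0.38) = -0.06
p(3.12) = 0.36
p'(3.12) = 0.31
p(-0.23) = -0.07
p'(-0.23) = -0.06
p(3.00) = 0.32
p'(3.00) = 0.24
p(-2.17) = 0.03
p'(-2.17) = 0.41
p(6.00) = -0.16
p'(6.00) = 0.03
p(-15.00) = -0.17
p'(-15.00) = -0.02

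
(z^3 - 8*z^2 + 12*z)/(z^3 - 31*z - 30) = z*(z - 2)/(z^2 + 6*z + 5)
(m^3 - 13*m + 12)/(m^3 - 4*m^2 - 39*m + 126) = (m^2 + 3*m - 4)/(m^2 - m - 42)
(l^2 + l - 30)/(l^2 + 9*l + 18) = (l - 5)/(l + 3)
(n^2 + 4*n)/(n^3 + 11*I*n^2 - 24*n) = (n + 4)/(n^2 + 11*I*n - 24)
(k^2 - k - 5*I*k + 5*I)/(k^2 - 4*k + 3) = (k - 5*I)/(k - 3)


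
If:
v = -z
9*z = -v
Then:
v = 0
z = 0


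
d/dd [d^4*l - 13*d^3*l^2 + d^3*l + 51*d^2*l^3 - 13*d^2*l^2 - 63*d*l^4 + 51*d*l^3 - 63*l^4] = l*(4*d^3 - 39*d^2*l + 3*d^2 + 102*d*l^2 - 26*d*l - 63*l^3 + 51*l^2)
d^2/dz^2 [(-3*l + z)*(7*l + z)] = 2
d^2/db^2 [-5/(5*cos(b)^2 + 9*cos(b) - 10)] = 5*(100*sin(b)^4 - 331*sin(b)^2 - 315*cos(b)/4 + 135*cos(3*b)/4 - 31)/(-5*sin(b)^2 + 9*cos(b) - 5)^3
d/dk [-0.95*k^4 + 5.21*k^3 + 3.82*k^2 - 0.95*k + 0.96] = -3.8*k^3 + 15.63*k^2 + 7.64*k - 0.95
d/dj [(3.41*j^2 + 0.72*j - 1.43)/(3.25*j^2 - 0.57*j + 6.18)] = (-4.2837*j^2 + 51.4426*j + 3.6345)/(10.5625*j^4 - 3.705*j^3 + 40.4949*j^2 - 7.0452*j + 38.1924)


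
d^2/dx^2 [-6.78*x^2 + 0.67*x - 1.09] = -13.5600000000000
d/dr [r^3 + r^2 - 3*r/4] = 3*r^2 + 2*r - 3/4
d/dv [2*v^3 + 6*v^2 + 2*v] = 6*v^2 + 12*v + 2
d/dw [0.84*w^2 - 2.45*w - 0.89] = 1.68*w - 2.45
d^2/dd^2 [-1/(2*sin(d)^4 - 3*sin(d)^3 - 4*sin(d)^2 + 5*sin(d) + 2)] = (-2*(-8*sin(d)*cos(d)^2 + 9*cos(d)^2 - 4)^2*cos(d)^2 - 64*sin(d)^8 + 150*sin(d)^7 + 127*sin(d)^6 - 434*sin(d)^5 - 36*sin(d)^4 + 370*sin(d)^3 - 3*sin(d)^2 - 86*sin(d) - 16)/(2*sin(d)^4 - 3*sin(d)^3 - 4*sin(d)^2 + 5*sin(d) + 2)^3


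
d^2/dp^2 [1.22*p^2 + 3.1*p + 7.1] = 2.44000000000000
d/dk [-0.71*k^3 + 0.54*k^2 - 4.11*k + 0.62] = -2.13*k^2 + 1.08*k - 4.11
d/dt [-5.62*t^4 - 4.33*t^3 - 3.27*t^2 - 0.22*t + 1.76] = -22.48*t^3 - 12.99*t^2 - 6.54*t - 0.22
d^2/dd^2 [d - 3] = 0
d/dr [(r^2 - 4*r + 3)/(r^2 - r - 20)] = (3*r^2 - 46*r + 83)/(r^4 - 2*r^3 - 39*r^2 + 40*r + 400)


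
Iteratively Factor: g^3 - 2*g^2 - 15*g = (g)*(g^2 - 2*g - 15) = g*(g - 5)*(g + 3)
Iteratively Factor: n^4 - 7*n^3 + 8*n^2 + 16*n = (n)*(n^3 - 7*n^2 + 8*n + 16) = n*(n + 1)*(n^2 - 8*n + 16) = n*(n - 4)*(n + 1)*(n - 4)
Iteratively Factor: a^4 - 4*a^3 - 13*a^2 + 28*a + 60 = (a - 3)*(a^3 - a^2 - 16*a - 20) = (a - 3)*(a + 2)*(a^2 - 3*a - 10) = (a - 3)*(a + 2)^2*(a - 5)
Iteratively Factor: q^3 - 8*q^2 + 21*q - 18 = (q - 3)*(q^2 - 5*q + 6) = (q - 3)*(q - 2)*(q - 3)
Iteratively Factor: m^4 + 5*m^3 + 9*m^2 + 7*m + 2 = (m + 2)*(m^3 + 3*m^2 + 3*m + 1) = (m + 1)*(m + 2)*(m^2 + 2*m + 1) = (m + 1)^2*(m + 2)*(m + 1)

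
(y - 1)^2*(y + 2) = y^3 - 3*y + 2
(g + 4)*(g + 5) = g^2 + 9*g + 20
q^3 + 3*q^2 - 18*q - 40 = (q - 4)*(q + 2)*(q + 5)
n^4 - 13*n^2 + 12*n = n*(n - 3)*(n - 1)*(n + 4)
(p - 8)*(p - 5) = p^2 - 13*p + 40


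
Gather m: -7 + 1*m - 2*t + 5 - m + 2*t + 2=0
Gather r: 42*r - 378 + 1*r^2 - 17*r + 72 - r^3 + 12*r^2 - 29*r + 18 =-r^3 + 13*r^2 - 4*r - 288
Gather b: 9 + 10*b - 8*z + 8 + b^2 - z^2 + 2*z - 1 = b^2 + 10*b - z^2 - 6*z + 16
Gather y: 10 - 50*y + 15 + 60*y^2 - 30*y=60*y^2 - 80*y + 25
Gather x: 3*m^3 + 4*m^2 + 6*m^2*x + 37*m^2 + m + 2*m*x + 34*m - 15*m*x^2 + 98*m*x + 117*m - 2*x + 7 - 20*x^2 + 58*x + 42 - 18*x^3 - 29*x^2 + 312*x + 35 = 3*m^3 + 41*m^2 + 152*m - 18*x^3 + x^2*(-15*m - 49) + x*(6*m^2 + 100*m + 368) + 84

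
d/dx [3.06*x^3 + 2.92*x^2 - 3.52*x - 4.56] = 9.18*x^2 + 5.84*x - 3.52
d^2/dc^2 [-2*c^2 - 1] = -4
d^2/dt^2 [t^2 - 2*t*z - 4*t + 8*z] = 2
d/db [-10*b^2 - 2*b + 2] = -20*b - 2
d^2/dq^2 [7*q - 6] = 0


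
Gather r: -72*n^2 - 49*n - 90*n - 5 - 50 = -72*n^2 - 139*n - 55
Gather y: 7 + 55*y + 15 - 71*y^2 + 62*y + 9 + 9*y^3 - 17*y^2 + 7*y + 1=9*y^3 - 88*y^2 + 124*y + 32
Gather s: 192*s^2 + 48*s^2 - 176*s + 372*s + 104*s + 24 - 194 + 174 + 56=240*s^2 + 300*s + 60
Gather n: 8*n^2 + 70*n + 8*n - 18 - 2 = 8*n^2 + 78*n - 20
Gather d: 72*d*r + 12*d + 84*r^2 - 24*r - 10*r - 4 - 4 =d*(72*r + 12) + 84*r^2 - 34*r - 8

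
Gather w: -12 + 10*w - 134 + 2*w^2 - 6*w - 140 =2*w^2 + 4*w - 286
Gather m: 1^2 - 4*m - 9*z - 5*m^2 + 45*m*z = -5*m^2 + m*(45*z - 4) - 9*z + 1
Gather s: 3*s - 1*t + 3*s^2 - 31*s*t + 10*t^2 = 3*s^2 + s*(3 - 31*t) + 10*t^2 - t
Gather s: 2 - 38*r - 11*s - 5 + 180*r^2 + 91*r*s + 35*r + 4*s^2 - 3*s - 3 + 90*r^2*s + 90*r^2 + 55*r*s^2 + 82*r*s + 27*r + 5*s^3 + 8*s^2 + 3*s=270*r^2 + 24*r + 5*s^3 + s^2*(55*r + 12) + s*(90*r^2 + 173*r - 11) - 6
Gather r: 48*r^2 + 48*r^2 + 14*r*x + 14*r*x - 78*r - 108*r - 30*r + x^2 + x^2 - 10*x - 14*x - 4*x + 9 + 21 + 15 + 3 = 96*r^2 + r*(28*x - 216) + 2*x^2 - 28*x + 48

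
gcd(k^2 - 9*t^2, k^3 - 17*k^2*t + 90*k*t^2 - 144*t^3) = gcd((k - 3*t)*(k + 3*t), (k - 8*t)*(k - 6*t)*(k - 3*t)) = -k + 3*t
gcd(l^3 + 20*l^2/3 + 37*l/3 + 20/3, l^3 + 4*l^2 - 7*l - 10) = l + 1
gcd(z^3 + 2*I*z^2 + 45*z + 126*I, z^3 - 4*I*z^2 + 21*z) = z^2 - 4*I*z + 21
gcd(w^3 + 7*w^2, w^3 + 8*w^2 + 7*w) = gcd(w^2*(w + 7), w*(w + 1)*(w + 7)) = w^2 + 7*w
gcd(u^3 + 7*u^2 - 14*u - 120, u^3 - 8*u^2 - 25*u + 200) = u + 5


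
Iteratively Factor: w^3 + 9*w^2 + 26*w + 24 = (w + 2)*(w^2 + 7*w + 12) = (w + 2)*(w + 4)*(w + 3)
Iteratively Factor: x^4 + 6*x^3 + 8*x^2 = (x + 2)*(x^3 + 4*x^2) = x*(x + 2)*(x^2 + 4*x) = x^2*(x + 2)*(x + 4)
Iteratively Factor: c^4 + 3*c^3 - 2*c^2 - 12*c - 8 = (c + 2)*(c^3 + c^2 - 4*c - 4) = (c + 2)^2*(c^2 - c - 2) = (c + 1)*(c + 2)^2*(c - 2)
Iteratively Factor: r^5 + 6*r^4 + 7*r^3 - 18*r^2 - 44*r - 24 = (r - 2)*(r^4 + 8*r^3 + 23*r^2 + 28*r + 12) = (r - 2)*(r + 3)*(r^3 + 5*r^2 + 8*r + 4) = (r - 2)*(r + 2)*(r + 3)*(r^2 + 3*r + 2) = (r - 2)*(r + 2)^2*(r + 3)*(r + 1)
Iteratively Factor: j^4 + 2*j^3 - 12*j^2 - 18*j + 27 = (j + 3)*(j^3 - j^2 - 9*j + 9) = (j - 1)*(j + 3)*(j^2 - 9) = (j - 3)*(j - 1)*(j + 3)*(j + 3)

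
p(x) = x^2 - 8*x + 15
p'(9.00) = 10.00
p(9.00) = 24.00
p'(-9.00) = -26.00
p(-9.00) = 168.00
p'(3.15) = -1.70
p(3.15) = -0.28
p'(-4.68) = -17.36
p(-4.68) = 74.34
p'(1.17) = -5.66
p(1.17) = 7.01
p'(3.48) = -1.04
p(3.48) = -0.73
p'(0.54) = -6.92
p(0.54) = 10.97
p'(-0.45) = -8.90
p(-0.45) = 18.80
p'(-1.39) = -10.78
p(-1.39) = 28.05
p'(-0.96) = -9.92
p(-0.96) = 23.60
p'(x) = 2*x - 8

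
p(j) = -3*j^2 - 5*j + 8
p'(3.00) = -23.00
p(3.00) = -34.00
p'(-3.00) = 13.00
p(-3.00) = -4.00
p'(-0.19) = -3.86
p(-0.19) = 8.84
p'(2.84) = -22.04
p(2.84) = -30.40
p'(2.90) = -22.40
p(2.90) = -31.73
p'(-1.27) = 2.62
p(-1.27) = 9.51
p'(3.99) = -28.94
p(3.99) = -59.71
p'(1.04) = -11.24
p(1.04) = -0.44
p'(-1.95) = 6.70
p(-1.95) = 6.34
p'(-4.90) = 24.40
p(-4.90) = -39.53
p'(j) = -6*j - 5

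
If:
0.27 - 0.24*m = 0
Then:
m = 1.12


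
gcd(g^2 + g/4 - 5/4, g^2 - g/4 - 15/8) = g + 5/4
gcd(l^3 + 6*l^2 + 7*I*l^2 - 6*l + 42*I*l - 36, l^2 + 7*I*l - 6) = l^2 + 7*I*l - 6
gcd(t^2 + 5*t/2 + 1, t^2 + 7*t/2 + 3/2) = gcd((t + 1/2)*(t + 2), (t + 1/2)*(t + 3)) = t + 1/2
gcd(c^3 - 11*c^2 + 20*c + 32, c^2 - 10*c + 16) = c - 8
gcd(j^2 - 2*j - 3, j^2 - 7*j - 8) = j + 1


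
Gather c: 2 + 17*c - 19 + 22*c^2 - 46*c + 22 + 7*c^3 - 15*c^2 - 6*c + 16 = 7*c^3 + 7*c^2 - 35*c + 21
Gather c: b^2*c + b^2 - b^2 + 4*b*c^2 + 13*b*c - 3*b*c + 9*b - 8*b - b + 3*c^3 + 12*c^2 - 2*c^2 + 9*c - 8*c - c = 3*c^3 + c^2*(4*b + 10) + c*(b^2 + 10*b)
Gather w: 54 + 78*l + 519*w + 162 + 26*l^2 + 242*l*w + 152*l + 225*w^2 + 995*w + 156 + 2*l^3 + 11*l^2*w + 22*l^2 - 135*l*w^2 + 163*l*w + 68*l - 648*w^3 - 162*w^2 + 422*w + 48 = 2*l^3 + 48*l^2 + 298*l - 648*w^3 + w^2*(63 - 135*l) + w*(11*l^2 + 405*l + 1936) + 420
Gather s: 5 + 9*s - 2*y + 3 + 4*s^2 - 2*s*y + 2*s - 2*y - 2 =4*s^2 + s*(11 - 2*y) - 4*y + 6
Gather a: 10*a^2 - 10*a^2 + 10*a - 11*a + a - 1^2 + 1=0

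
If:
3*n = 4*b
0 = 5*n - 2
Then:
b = 3/10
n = 2/5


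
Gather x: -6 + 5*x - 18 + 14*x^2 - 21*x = 14*x^2 - 16*x - 24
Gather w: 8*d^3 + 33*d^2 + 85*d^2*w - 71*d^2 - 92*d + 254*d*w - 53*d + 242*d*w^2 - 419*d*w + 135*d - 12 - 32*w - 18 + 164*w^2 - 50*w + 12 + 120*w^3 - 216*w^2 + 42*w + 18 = 8*d^3 - 38*d^2 - 10*d + 120*w^3 + w^2*(242*d - 52) + w*(85*d^2 - 165*d - 40)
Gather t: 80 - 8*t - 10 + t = 70 - 7*t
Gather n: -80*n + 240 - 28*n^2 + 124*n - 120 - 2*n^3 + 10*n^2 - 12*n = -2*n^3 - 18*n^2 + 32*n + 120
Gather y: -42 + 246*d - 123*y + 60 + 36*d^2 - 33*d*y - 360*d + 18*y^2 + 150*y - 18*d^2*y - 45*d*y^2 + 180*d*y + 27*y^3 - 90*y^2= 36*d^2 - 114*d + 27*y^3 + y^2*(-45*d - 72) + y*(-18*d^2 + 147*d + 27) + 18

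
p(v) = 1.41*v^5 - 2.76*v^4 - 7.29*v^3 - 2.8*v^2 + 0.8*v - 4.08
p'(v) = 7.05*v^4 - 11.04*v^3 - 21.87*v^2 - 5.6*v + 0.8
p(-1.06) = -4.76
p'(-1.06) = 4.21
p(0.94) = -12.98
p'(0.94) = -27.45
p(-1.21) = -5.81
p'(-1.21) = 10.23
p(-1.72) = -22.03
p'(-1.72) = 63.61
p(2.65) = -109.13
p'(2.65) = -25.40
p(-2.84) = -302.00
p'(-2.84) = 551.82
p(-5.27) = -6879.51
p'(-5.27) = 6476.67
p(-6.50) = -19412.43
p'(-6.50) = 14729.74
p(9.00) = 59612.64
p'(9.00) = 36385.82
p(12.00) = 280626.96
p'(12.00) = 123896.00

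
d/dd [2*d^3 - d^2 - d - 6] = 6*d^2 - 2*d - 1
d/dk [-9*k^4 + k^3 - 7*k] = -36*k^3 + 3*k^2 - 7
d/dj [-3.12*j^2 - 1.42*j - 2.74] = -6.24*j - 1.42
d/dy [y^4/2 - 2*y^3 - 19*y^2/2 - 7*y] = 2*y^3 - 6*y^2 - 19*y - 7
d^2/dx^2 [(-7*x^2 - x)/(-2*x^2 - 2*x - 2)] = 3*(-2*x^3 - 7*x^2 - x + 2)/(x^6 + 3*x^5 + 6*x^4 + 7*x^3 + 6*x^2 + 3*x + 1)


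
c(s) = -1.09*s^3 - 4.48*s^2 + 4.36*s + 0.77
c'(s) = -3.27*s^2 - 8.96*s + 4.36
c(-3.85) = -20.22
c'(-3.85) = -9.61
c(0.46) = 1.72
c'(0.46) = -0.45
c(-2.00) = -17.15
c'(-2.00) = 9.20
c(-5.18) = 9.48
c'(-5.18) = -36.97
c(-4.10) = -17.29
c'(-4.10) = -13.87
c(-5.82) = 38.53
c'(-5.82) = -54.26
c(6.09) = -385.03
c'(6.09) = -171.48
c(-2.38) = -20.29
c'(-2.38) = 7.16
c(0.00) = 0.77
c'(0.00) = 4.36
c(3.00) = -55.90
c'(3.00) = -51.95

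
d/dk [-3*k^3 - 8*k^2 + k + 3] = -9*k^2 - 16*k + 1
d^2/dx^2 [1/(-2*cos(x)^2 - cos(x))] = (4*(1 - cos(2*x))^2 - 15*cos(x)/2 + 9*cos(2*x)/2 + 3*cos(3*x)/2 - 27/2)/((2*cos(x) + 1)^3*cos(x)^3)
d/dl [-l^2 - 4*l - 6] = -2*l - 4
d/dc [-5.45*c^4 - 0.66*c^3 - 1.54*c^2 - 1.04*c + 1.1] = -21.8*c^3 - 1.98*c^2 - 3.08*c - 1.04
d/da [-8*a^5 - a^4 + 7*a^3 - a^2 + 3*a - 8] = -40*a^4 - 4*a^3 + 21*a^2 - 2*a + 3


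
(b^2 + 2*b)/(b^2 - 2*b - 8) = b/(b - 4)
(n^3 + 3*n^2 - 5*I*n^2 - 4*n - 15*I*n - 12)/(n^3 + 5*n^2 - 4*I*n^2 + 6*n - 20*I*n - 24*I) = (n - I)/(n + 2)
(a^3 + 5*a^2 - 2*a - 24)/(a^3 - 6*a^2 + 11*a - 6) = (a^2 + 7*a + 12)/(a^2 - 4*a + 3)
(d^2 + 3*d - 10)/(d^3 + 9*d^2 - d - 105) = (d - 2)/(d^2 + 4*d - 21)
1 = 1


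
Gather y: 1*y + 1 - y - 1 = 0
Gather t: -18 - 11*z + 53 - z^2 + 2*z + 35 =-z^2 - 9*z + 70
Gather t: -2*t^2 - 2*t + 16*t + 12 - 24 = -2*t^2 + 14*t - 12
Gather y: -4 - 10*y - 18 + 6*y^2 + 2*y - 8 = 6*y^2 - 8*y - 30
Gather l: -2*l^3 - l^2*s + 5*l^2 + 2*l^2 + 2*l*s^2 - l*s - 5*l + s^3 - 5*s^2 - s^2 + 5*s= -2*l^3 + l^2*(7 - s) + l*(2*s^2 - s - 5) + s^3 - 6*s^2 + 5*s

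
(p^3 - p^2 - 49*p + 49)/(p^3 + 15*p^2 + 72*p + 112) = (p^2 - 8*p + 7)/(p^2 + 8*p + 16)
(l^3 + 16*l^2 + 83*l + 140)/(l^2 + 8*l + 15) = (l^2 + 11*l + 28)/(l + 3)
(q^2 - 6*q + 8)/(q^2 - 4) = (q - 4)/(q + 2)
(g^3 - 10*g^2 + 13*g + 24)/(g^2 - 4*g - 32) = (g^2 - 2*g - 3)/(g + 4)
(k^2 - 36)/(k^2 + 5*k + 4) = (k^2 - 36)/(k^2 + 5*k + 4)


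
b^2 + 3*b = b*(b + 3)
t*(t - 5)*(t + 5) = t^3 - 25*t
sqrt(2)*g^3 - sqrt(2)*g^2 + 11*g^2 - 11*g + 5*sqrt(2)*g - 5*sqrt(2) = (g - 1)*(g + 5*sqrt(2))*(sqrt(2)*g + 1)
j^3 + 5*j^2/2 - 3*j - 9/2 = (j - 3/2)*(j + 1)*(j + 3)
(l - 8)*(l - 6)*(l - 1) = l^3 - 15*l^2 + 62*l - 48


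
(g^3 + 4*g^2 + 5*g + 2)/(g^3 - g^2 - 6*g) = (g^2 + 2*g + 1)/(g*(g - 3))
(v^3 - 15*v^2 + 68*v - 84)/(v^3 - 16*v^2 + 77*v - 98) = (v - 6)/(v - 7)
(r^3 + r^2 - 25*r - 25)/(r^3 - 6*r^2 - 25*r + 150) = (r + 1)/(r - 6)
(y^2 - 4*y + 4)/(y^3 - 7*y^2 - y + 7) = (y^2 - 4*y + 4)/(y^3 - 7*y^2 - y + 7)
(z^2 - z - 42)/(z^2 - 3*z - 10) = (-z^2 + z + 42)/(-z^2 + 3*z + 10)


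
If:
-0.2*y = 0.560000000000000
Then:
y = -2.80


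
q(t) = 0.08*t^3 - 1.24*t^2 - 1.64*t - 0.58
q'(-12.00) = 62.68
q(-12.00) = -297.70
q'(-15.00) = 89.56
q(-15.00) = -524.98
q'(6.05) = -7.86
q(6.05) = -38.17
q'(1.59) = -4.98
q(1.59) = -6.00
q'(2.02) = -5.67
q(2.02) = -8.29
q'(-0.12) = -1.34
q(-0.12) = -0.40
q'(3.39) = -7.29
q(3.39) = -17.27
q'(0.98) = -3.84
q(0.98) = -3.30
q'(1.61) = -5.01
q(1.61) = -6.10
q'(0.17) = -2.05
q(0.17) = -0.89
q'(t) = 0.24*t^2 - 2.48*t - 1.64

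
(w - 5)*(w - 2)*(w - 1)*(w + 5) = w^4 - 3*w^3 - 23*w^2 + 75*w - 50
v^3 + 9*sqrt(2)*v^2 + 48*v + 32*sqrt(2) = (v + sqrt(2))*(v + 4*sqrt(2))^2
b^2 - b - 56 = (b - 8)*(b + 7)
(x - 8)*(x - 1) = x^2 - 9*x + 8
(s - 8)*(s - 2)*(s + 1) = s^3 - 9*s^2 + 6*s + 16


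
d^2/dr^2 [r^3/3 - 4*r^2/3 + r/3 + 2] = 2*r - 8/3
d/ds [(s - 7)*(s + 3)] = 2*s - 4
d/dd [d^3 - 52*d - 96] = 3*d^2 - 52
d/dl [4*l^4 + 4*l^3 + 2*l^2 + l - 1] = 16*l^3 + 12*l^2 + 4*l + 1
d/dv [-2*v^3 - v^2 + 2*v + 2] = -6*v^2 - 2*v + 2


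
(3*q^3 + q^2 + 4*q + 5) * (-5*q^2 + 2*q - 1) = -15*q^5 + q^4 - 21*q^3 - 18*q^2 + 6*q - 5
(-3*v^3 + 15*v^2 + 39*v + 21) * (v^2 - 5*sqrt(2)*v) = -3*v^5 + 15*v^4 + 15*sqrt(2)*v^4 - 75*sqrt(2)*v^3 + 39*v^3 - 195*sqrt(2)*v^2 + 21*v^2 - 105*sqrt(2)*v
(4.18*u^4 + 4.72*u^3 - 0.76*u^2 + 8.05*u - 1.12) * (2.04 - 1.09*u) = -4.5562*u^5 + 3.3824*u^4 + 10.4572*u^3 - 10.3249*u^2 + 17.6428*u - 2.2848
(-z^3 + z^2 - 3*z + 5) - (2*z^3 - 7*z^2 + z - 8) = -3*z^3 + 8*z^2 - 4*z + 13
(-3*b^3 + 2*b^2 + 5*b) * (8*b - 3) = -24*b^4 + 25*b^3 + 34*b^2 - 15*b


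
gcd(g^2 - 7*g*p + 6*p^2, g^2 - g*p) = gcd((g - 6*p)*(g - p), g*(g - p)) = -g + p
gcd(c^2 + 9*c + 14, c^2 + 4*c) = 1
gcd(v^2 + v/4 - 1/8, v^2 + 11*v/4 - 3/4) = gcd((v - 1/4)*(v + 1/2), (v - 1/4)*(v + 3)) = v - 1/4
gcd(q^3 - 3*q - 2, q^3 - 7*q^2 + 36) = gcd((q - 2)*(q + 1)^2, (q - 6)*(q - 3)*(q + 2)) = 1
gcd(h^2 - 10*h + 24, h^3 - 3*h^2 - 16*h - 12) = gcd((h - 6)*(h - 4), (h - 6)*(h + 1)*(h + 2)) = h - 6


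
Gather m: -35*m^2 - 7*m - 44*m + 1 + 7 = -35*m^2 - 51*m + 8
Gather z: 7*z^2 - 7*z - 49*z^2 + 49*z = -42*z^2 + 42*z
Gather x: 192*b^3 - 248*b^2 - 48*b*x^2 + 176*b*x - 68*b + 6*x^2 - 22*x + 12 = 192*b^3 - 248*b^2 - 68*b + x^2*(6 - 48*b) + x*(176*b - 22) + 12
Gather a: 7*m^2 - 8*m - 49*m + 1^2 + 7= 7*m^2 - 57*m + 8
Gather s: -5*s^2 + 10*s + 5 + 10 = -5*s^2 + 10*s + 15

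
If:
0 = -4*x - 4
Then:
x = -1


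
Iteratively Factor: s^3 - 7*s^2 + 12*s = (s - 4)*(s^2 - 3*s) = (s - 4)*(s - 3)*(s)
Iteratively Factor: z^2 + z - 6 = (z - 2)*(z + 3)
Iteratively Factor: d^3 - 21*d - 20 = (d + 1)*(d^2 - d - 20) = (d - 5)*(d + 1)*(d + 4)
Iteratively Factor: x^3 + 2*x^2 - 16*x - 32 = (x + 2)*(x^2 - 16) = (x - 4)*(x + 2)*(x + 4)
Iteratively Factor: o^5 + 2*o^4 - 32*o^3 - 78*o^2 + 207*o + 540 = (o - 5)*(o^4 + 7*o^3 + 3*o^2 - 63*o - 108) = (o - 5)*(o - 3)*(o^3 + 10*o^2 + 33*o + 36) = (o - 5)*(o - 3)*(o + 3)*(o^2 + 7*o + 12) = (o - 5)*(o - 3)*(o + 3)^2*(o + 4)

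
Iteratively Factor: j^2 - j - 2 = (j - 2)*(j + 1)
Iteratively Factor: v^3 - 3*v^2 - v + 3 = (v - 3)*(v^2 - 1) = (v - 3)*(v - 1)*(v + 1)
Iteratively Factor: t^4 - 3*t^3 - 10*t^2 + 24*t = (t - 2)*(t^3 - t^2 - 12*t) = (t - 4)*(t - 2)*(t^2 + 3*t) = t*(t - 4)*(t - 2)*(t + 3)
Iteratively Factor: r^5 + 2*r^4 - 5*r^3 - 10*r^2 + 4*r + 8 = (r + 1)*(r^4 + r^3 - 6*r^2 - 4*r + 8) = (r + 1)*(r + 2)*(r^3 - r^2 - 4*r + 4) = (r - 2)*(r + 1)*(r + 2)*(r^2 + r - 2) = (r - 2)*(r - 1)*(r + 1)*(r + 2)*(r + 2)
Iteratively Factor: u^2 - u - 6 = (u - 3)*(u + 2)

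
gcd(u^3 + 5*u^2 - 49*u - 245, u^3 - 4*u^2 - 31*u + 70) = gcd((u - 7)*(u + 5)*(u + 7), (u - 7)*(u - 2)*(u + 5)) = u^2 - 2*u - 35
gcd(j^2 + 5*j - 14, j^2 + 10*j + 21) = j + 7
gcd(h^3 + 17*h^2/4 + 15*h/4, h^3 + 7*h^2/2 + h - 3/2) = h + 3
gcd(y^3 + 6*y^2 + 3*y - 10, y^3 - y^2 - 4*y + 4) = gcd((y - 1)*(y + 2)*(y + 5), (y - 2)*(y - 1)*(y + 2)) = y^2 + y - 2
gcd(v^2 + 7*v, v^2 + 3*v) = v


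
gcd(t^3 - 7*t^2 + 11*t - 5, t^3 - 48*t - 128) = 1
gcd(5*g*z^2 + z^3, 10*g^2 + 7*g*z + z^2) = 5*g + z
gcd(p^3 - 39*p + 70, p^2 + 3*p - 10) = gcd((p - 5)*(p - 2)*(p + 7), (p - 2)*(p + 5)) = p - 2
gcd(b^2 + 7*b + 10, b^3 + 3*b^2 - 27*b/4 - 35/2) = b + 2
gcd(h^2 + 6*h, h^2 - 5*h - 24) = 1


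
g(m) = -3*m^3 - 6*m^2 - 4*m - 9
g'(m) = -9*m^2 - 12*m - 4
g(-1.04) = -7.96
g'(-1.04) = -1.25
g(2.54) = -107.03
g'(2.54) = -92.54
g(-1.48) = -6.50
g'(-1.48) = -5.95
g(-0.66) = -8.11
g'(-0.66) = -0.00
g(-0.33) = -8.23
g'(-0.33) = -1.02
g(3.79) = -273.66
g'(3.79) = -178.76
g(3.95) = -303.30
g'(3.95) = -191.82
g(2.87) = -140.82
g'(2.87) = -112.57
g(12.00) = -6105.00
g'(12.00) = -1444.00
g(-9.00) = 1728.00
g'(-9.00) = -625.00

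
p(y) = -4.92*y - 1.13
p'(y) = -4.92000000000000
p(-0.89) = 3.25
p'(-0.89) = -4.92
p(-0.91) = 3.35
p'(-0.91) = -4.92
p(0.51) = -3.64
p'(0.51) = -4.92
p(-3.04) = 13.83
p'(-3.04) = -4.92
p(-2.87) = 12.99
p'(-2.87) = -4.92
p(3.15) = -16.63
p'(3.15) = -4.92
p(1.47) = -8.36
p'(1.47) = -4.92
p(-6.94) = 33.01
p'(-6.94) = -4.92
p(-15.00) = 72.67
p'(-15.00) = -4.92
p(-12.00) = 57.91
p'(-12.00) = -4.92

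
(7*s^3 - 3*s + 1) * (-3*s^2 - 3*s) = -21*s^5 - 21*s^4 + 9*s^3 + 6*s^2 - 3*s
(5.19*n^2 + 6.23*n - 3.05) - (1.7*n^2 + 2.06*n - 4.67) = 3.49*n^2 + 4.17*n + 1.62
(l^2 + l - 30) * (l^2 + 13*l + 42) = l^4 + 14*l^3 + 25*l^2 - 348*l - 1260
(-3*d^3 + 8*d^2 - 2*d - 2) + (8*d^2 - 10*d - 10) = -3*d^3 + 16*d^2 - 12*d - 12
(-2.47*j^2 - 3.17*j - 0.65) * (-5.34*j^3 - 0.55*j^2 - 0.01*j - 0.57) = 13.1898*j^5 + 18.2863*j^4 + 5.2392*j^3 + 1.7971*j^2 + 1.8134*j + 0.3705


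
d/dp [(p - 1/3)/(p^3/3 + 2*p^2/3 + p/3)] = (-6*p^2 + 3*p + 1)/(p^2*(p^3 + 3*p^2 + 3*p + 1))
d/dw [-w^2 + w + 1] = 1 - 2*w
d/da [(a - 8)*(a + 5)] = 2*a - 3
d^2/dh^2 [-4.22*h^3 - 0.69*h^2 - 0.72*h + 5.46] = -25.32*h - 1.38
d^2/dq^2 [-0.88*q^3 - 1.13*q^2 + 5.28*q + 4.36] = -5.28*q - 2.26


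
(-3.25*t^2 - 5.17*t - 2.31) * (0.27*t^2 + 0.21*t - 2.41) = -0.8775*t^4 - 2.0784*t^3 + 6.1231*t^2 + 11.9746*t + 5.5671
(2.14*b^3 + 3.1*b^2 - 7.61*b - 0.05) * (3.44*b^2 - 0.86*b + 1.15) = 7.3616*b^5 + 8.8236*b^4 - 26.3834*b^3 + 9.9376*b^2 - 8.7085*b - 0.0575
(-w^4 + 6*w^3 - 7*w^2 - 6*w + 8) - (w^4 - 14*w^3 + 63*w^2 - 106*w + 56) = -2*w^4 + 20*w^3 - 70*w^2 + 100*w - 48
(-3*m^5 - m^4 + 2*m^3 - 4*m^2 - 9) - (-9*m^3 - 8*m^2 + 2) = -3*m^5 - m^4 + 11*m^3 + 4*m^2 - 11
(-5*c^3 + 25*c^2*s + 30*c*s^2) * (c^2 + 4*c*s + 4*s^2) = -5*c^5 + 5*c^4*s + 110*c^3*s^2 + 220*c^2*s^3 + 120*c*s^4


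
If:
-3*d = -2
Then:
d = 2/3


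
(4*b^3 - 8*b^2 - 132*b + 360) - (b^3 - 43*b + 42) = 3*b^3 - 8*b^2 - 89*b + 318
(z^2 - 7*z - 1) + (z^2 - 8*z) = 2*z^2 - 15*z - 1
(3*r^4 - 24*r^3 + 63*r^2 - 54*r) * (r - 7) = 3*r^5 - 45*r^4 + 231*r^3 - 495*r^2 + 378*r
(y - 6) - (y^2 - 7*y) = -y^2 + 8*y - 6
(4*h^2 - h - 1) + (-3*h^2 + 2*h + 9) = h^2 + h + 8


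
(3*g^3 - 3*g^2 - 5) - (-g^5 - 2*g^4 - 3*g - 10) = g^5 + 2*g^4 + 3*g^3 - 3*g^2 + 3*g + 5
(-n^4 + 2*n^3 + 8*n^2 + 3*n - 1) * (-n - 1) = n^5 - n^4 - 10*n^3 - 11*n^2 - 2*n + 1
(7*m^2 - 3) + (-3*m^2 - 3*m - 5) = 4*m^2 - 3*m - 8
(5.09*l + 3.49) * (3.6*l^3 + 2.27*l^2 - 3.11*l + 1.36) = 18.324*l^4 + 24.1183*l^3 - 7.9076*l^2 - 3.9315*l + 4.7464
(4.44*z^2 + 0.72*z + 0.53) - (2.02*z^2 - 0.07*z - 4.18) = 2.42*z^2 + 0.79*z + 4.71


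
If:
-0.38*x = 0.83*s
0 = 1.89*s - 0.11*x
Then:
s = 0.00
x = 0.00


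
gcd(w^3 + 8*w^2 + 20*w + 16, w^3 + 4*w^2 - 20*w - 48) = w + 2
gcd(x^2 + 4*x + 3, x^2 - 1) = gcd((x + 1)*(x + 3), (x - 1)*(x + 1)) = x + 1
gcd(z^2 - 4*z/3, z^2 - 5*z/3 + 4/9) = z - 4/3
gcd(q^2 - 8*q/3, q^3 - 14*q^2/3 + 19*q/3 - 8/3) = q - 8/3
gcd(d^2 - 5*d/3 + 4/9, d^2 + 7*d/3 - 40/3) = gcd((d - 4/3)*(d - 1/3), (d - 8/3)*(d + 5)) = 1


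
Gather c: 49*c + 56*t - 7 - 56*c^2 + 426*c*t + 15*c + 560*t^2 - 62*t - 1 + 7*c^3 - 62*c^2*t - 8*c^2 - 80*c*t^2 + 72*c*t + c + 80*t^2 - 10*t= 7*c^3 + c^2*(-62*t - 64) + c*(-80*t^2 + 498*t + 65) + 640*t^2 - 16*t - 8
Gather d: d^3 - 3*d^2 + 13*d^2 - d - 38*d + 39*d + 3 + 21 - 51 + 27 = d^3 + 10*d^2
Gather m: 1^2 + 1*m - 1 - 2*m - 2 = -m - 2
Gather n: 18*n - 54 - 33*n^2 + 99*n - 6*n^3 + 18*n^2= -6*n^3 - 15*n^2 + 117*n - 54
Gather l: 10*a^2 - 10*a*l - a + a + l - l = 10*a^2 - 10*a*l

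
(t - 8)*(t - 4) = t^2 - 12*t + 32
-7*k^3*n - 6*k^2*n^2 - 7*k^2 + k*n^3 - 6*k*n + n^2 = (-7*k + n)*(k + n)*(k*n + 1)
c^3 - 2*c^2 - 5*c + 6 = (c - 3)*(c - 1)*(c + 2)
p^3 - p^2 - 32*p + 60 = (p - 5)*(p - 2)*(p + 6)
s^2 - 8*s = s*(s - 8)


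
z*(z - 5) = z^2 - 5*z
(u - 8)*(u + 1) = u^2 - 7*u - 8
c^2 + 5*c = c*(c + 5)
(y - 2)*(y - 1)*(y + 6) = y^3 + 3*y^2 - 16*y + 12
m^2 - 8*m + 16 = (m - 4)^2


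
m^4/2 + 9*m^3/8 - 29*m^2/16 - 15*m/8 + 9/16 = (m/2 + 1/2)*(m - 3/2)*(m - 1/4)*(m + 3)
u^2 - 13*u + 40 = (u - 8)*(u - 5)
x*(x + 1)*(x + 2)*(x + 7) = x^4 + 10*x^3 + 23*x^2 + 14*x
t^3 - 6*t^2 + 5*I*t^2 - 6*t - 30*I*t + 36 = (t - 6)*(t + 2*I)*(t + 3*I)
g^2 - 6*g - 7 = (g - 7)*(g + 1)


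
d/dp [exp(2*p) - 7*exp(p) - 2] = (2*exp(p) - 7)*exp(p)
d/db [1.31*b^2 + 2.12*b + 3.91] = 2.62*b + 2.12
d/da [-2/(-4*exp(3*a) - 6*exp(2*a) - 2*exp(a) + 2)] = (-6*exp(2*a) - 6*exp(a) - 1)*exp(a)/(2*exp(3*a) + 3*exp(2*a) + exp(a) - 1)^2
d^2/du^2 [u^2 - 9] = 2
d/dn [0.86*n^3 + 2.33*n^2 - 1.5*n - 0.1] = 2.58*n^2 + 4.66*n - 1.5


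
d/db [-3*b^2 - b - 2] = -6*b - 1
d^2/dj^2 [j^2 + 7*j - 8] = 2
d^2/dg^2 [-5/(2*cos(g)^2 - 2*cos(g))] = 5*((1 - cos(2*g))^2 + 15*cos(g)/4 + 3*cos(2*g)/2 - 3*cos(3*g)/4 - 9/2)/(2*(cos(g) - 1)^3*cos(g)^3)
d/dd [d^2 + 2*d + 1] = 2*d + 2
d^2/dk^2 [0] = 0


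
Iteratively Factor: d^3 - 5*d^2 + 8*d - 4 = (d - 2)*(d^2 - 3*d + 2) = (d - 2)*(d - 1)*(d - 2)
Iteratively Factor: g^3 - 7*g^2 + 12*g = (g - 3)*(g^2 - 4*g) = g*(g - 3)*(g - 4)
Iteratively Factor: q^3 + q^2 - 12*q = (q)*(q^2 + q - 12) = q*(q + 4)*(q - 3)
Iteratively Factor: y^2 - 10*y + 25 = (y - 5)*(y - 5)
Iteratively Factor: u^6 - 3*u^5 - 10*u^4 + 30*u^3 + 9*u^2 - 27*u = (u - 3)*(u^5 - 10*u^3 + 9*u) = (u - 3)*(u + 1)*(u^4 - u^3 - 9*u^2 + 9*u) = (u - 3)^2*(u + 1)*(u^3 + 2*u^2 - 3*u) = (u - 3)^2*(u + 1)*(u + 3)*(u^2 - u) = (u - 3)^2*(u - 1)*(u + 1)*(u + 3)*(u)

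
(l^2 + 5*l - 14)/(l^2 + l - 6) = (l + 7)/(l + 3)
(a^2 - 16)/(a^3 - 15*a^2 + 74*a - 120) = (a + 4)/(a^2 - 11*a + 30)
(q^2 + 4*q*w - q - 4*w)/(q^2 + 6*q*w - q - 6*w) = (q + 4*w)/(q + 6*w)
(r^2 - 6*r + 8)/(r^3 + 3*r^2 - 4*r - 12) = (r - 4)/(r^2 + 5*r + 6)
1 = 1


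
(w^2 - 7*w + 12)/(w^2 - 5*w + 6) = (w - 4)/(w - 2)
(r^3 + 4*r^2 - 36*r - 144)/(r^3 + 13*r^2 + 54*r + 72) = (r - 6)/(r + 3)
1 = 1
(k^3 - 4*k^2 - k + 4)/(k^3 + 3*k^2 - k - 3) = (k - 4)/(k + 3)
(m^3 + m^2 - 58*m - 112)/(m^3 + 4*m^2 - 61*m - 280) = (m + 2)/(m + 5)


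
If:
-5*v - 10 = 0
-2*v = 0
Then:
No Solution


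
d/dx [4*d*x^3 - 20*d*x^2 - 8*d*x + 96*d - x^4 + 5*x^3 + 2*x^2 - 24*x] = 12*d*x^2 - 40*d*x - 8*d - 4*x^3 + 15*x^2 + 4*x - 24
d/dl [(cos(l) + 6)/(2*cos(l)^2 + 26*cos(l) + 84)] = sin(l)/(2*(cos(l) + 7)^2)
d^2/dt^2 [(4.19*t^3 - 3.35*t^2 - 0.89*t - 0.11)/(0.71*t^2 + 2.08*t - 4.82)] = (3.5527136788005e-15*t^5 - 1.4210854715202e-14*t^4 + 73.93053*t^3 - 321.16251*t^2 + 564.8133*t - 175.20734)/(0.357911*t^6 + 3.145584*t^5 + 1.925946*t^4 - 33.710144*t^3 - 13.074732*t^2 + 144.970176*t - 111.980168)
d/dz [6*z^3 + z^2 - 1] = 2*z*(9*z + 1)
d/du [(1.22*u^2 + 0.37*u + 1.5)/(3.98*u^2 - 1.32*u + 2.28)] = (-3.083*u^2 - 6.3768*u + 2.8236)/(15.8404*u^4 - 10.5072*u^3 + 19.8912*u^2 - 6.0192*u + 5.1984)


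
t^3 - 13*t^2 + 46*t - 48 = (t - 8)*(t - 3)*(t - 2)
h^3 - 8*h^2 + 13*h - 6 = (h - 6)*(h - 1)^2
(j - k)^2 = j^2 - 2*j*k + k^2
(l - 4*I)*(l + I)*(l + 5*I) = l^3 + 2*I*l^2 + 19*l + 20*I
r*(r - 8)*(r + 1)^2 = r^4 - 6*r^3 - 15*r^2 - 8*r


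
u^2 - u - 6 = (u - 3)*(u + 2)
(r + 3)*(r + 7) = r^2 + 10*r + 21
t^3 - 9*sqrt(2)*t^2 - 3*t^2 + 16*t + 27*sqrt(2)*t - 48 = (t - 3)*(t - 8*sqrt(2))*(t - sqrt(2))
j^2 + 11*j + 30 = (j + 5)*(j + 6)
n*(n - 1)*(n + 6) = n^3 + 5*n^2 - 6*n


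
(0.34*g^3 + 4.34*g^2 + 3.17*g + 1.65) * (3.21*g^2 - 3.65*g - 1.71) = 1.0914*g^5 + 12.6904*g^4 - 6.2467*g^3 - 13.6954*g^2 - 11.4432*g - 2.8215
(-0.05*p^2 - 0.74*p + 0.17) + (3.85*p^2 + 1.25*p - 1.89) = 3.8*p^2 + 0.51*p - 1.72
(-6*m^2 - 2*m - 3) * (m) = -6*m^3 - 2*m^2 - 3*m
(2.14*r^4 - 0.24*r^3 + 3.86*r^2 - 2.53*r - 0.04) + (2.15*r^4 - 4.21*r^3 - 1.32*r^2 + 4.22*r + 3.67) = 4.29*r^4 - 4.45*r^3 + 2.54*r^2 + 1.69*r + 3.63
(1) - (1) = 0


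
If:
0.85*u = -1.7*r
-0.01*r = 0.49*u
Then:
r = 0.00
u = 0.00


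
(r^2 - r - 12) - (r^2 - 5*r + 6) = 4*r - 18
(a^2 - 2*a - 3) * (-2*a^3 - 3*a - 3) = -2*a^5 + 4*a^4 + 3*a^3 + 3*a^2 + 15*a + 9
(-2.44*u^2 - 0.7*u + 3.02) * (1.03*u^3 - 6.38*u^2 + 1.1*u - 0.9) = -2.5132*u^5 + 14.8462*u^4 + 4.8926*u^3 - 17.8416*u^2 + 3.952*u - 2.718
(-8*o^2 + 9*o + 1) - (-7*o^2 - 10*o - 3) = -o^2 + 19*o + 4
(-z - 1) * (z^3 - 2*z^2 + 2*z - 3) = -z^4 + z^3 + z + 3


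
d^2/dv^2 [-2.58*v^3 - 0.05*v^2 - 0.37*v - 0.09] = -15.48*v - 0.1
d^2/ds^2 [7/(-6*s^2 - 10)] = 21*(5 - 9*s^2)/(3*s^2 + 5)^3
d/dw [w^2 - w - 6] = 2*w - 1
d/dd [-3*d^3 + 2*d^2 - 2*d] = -9*d^2 + 4*d - 2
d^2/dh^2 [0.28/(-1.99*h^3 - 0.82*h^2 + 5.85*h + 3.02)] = ((3.3432*h + 0.4592)*(1.99*h^3 + 0.82*h^2 - 5.85*h - 3.02) - 0.28*(5.97*h^2 + 1.64*h - 5.85)*(11.94*h^2 + 3.28*h - 11.7))/(1.99*h^3 + 0.82*h^2 - 5.85*h - 3.02)^3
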